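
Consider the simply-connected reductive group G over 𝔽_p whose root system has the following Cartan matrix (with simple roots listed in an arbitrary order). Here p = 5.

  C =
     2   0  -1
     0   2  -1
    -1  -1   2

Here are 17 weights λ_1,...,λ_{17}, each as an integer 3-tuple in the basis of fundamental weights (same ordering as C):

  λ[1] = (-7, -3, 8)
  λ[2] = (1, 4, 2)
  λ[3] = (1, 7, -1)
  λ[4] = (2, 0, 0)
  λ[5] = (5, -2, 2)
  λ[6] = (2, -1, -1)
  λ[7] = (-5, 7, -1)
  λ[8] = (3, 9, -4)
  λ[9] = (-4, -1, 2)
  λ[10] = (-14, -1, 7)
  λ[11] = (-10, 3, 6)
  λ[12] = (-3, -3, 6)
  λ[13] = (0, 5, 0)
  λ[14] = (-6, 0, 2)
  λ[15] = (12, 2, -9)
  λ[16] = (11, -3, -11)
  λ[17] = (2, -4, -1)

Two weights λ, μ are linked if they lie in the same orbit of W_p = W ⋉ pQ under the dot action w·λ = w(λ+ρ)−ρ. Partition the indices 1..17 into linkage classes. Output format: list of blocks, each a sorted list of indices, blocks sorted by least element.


Type A_3, rank 3, |W|=24; reorder rows/cols to standard.

W_5-reps of the 17 weights in Ā_5 (same 3-coord order as C):

    λ_1+ρ ↦ (1, 1, 1)
    λ_2+ρ ↦ (3, 0, 0)
    λ_3+ρ ↦ (0, 0, 3)
    λ_4+ρ ↦ (3, 1, 1)
    λ_5+ρ ↦ (1, 2, 1)
    λ_6+ρ ↦ (3, 0, 0)
    λ_7+ρ ↦ (3, 1, 1)
    λ_8+ρ ↦ (3, 1, 1)
    λ_9+ρ ↦ (3, 0, 0)
    λ_10+ρ ↦ (3, 0, 0)
    λ_11+ρ ↦ (1, 2, 1)
    λ_12+ρ ↦ (0, 0, 3)
    λ_13+ρ ↦ (1, 2, 1)
    λ_14+ρ ↦ (3, 1, 1)
    λ_15+ρ ↦ (0, 0, 3)
    λ_16+ρ ↦ (0, 0, 3)
    λ_17+ρ ↦ (0, 0, 3)

The 17 indices split into 5 linkage classes (same alcove rep ⇔ same W_5-dot-orbit):

[[1], [2, 6, 9, 10], [3, 12, 15, 16, 17], [4, 7, 8, 14], [5, 11, 13]]


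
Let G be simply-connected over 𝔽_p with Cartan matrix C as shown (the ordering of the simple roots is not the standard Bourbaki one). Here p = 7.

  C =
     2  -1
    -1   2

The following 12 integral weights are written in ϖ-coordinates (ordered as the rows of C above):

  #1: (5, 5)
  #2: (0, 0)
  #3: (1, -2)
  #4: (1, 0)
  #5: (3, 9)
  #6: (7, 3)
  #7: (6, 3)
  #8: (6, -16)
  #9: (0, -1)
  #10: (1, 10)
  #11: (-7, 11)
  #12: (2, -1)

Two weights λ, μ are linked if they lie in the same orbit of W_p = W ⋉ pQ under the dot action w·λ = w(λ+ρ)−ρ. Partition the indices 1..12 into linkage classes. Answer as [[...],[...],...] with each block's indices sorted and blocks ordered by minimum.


Type A_2, rank 2, |W|=6; reorder rows/cols to standard.

Each λ_j+ρ reduced to Ā_7; 2-tuples below use C's row order:

    1: (1, 1)
    2: (1, 1)
    3: (1, 1)
    4: (2, 1)
    5: (3, 0)
    6: (2, 1)
    7: (3, 0)
    8: (1, 0)
    9: (1, 0)
    10: (4, 1)
    11: (1, 1)
    12: (3, 0)

The 12 indices split into 5 linkage classes (same alcove rep ⇔ same W_7-dot-orbit):

[[1, 2, 3, 11], [4, 6], [5, 7, 12], [8, 9], [10]]


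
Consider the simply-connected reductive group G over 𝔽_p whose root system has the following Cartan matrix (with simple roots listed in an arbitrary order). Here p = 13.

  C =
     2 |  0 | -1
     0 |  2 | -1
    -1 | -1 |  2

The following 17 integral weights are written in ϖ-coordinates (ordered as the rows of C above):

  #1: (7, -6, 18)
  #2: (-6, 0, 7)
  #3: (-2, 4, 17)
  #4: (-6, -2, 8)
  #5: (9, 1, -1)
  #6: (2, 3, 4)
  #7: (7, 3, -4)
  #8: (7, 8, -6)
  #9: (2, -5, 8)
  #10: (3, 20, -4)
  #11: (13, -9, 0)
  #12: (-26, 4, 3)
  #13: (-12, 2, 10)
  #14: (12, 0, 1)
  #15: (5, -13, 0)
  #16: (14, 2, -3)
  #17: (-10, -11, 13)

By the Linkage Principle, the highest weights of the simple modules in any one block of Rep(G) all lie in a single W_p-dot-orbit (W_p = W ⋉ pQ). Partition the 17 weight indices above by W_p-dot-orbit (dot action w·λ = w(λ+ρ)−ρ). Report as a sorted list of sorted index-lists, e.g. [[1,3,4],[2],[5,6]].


Dynkin diagram of C (from the 4 off-diagonal −1 entries): A_3.

W_13-reps of the 17 weights in Ā_13 (same 3-coord order as C):

  λ_1+ρ ↦ (4, 7, 1);  λ_2+ρ ↦ (5, 1, 3);  λ_3+ρ ↦ (5, 1, 3);  λ_4+ρ ↦ (5, 1, 3);  λ_5+ρ ↦ (10, 2, 0);  λ_6+ρ ↦ (3, 4, 5);  λ_7+ρ ↦ (5, 1, 3);  λ_8+ρ ↦ (3, 4, 5);  λ_9+ρ ↦ (3, 4, 5);  λ_10+ρ ↦ (3, 4, 5);  λ_11+ρ ↦ (5, 1, 6);  λ_12+ρ ↦ (5, 1, 3);  λ_13+ρ ↦ (10, 2, 0);  λ_14+ρ ↦ (10, 2, 0);  λ_15+ρ ↦ (5, 1, 6);  λ_16+ρ ↦ (10, 2, 0);  λ_17+ρ ↦ (3, 4, 5)

The 17 indices split into 5 linkage classes (same alcove rep ⇔ same W_13-dot-orbit):

[[1], [2, 3, 4, 7, 12], [5, 13, 14, 16], [6, 8, 9, 10, 17], [11, 15]]


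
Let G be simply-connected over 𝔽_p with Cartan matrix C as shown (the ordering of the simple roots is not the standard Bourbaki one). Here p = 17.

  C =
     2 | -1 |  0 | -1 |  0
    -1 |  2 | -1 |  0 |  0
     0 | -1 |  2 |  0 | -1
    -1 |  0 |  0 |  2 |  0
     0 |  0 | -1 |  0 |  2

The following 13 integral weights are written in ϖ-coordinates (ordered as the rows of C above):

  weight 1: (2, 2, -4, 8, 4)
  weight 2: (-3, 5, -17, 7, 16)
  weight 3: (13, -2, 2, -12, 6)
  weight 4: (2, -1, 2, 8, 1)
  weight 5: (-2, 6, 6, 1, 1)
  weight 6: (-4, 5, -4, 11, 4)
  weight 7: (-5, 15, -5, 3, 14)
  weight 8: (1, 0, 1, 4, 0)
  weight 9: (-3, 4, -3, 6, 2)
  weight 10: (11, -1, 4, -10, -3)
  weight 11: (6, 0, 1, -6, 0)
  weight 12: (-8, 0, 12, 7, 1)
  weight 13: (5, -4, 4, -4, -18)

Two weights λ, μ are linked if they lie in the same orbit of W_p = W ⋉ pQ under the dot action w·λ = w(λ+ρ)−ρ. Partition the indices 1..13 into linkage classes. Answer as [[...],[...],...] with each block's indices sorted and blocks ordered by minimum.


Root system A_5: the 5×5 matrix C matches after relabeling.

Folding the 13 weights λ_j+ρ into Ā_17 (reps in the given 5-coord order):

  1: (3, 0, 3, 9, 2) · 2: (6, 2, 4, 4, 1) · 3: (2, 1, 2, 5, 1) · 4: (3, 0, 3, 9, 2) · 5: (1, 6, 7, 1, 2) · 6: (3, 0, 3, 9, 2) · 7: (6, 2, 4, 4, 1) · 8: (2, 1, 2, 5, 1) · 9: (2, 1, 2, 5, 1) · 10: (3, 0, 3, 9, 2) · 11: (2, 1, 2, 5, 1) · 12: (1, 6, 7, 1, 2) · 13: (3, 0, 3, 9, 2)

These 13 weights hit 4 W_17-dot-orbits; sizes (5, 2, 4, 2):

[[1, 4, 6, 10, 13], [2, 7], [3, 8, 9, 11], [5, 12]]


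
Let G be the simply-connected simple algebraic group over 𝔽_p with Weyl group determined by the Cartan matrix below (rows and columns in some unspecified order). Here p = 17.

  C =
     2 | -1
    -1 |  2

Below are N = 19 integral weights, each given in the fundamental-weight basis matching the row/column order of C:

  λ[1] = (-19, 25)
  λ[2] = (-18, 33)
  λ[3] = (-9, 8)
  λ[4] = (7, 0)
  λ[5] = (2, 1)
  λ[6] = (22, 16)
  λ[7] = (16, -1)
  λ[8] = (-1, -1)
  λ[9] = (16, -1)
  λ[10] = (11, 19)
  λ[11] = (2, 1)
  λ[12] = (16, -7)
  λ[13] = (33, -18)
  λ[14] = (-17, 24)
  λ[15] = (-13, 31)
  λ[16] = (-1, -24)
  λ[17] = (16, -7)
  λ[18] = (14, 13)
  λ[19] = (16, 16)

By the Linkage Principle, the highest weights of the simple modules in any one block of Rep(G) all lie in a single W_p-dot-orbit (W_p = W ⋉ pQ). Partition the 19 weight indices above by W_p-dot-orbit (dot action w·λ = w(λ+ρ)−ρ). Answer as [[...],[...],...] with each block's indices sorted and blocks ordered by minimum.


Cartan matrix: type A_2 (|W|=6); un-permuting the 2 rows.

λ_j+ρ reflected into Ā_17 (⟨·,θ^∨⟩≤17); 2-tuples as given:

  [1] (8, 1) · [2] (0, 0) · [3] (8, 1) · [4] (8, 1) · [5] (3, 2) · [6] (6, 0) · [7] (17, 0) · [8] (0, 0) · [9] (17, 0) · [10] (3, 2) · [11] (3, 2) · [12] (11, 6) · [13] (0, 0) · [14] (8, 1) · [15] (3, 2) · [16] (11, 6) · [17] (11, 6) · [18] (3, 2) · [19] (0, 0)

Linkage partition of the 19 weights (6 classes, p=17):

[[1, 3, 4, 14], [2, 8, 13, 19], [5, 10, 11, 15, 18], [6], [7, 9], [12, 16, 17]]


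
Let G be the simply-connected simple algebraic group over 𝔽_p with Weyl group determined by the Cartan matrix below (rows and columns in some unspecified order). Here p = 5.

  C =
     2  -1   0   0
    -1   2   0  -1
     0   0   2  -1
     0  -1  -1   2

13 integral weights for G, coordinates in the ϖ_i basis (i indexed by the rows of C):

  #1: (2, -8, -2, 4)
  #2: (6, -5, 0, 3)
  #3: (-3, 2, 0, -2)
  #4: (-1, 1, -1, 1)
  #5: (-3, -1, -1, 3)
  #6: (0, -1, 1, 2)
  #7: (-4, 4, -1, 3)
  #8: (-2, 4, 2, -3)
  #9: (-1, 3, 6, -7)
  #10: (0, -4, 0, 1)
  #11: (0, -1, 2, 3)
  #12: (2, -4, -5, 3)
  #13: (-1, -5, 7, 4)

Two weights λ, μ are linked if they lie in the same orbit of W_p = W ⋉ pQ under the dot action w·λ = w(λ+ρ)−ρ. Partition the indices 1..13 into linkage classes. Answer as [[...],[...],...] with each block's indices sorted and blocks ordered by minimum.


Type A_4, rank 4, |W|=120; reorder rows/cols to standard.

Folding the 13 weights λ_j+ρ into Ā_5 (reps in the given 4-coord order):

  [1] (2, 0, 0, 1);  [2] (0, 2, 0, 2);  [3] (2, 0, 0, 1);  [4] (0, 2, 0, 2);  [5] (0, 2, 0, 2);  [6] (0, 0, 1, 3);  [7] (0, 1, 3, 0);  [8] (0, 2, 0, 2);  [9] (0, 0, 1, 3);  [10] (2, 0, 0, 1);  [11] (0, 2, 0, 2);  [12] (0, 0, 1, 3);  [13] (0, 1, 3, 0)

4 distinct reps among the 13 weights ⇒ 4 W_5-linkage classes:

[[1, 3, 10], [2, 4, 5, 8, 11], [6, 9, 12], [7, 13]]


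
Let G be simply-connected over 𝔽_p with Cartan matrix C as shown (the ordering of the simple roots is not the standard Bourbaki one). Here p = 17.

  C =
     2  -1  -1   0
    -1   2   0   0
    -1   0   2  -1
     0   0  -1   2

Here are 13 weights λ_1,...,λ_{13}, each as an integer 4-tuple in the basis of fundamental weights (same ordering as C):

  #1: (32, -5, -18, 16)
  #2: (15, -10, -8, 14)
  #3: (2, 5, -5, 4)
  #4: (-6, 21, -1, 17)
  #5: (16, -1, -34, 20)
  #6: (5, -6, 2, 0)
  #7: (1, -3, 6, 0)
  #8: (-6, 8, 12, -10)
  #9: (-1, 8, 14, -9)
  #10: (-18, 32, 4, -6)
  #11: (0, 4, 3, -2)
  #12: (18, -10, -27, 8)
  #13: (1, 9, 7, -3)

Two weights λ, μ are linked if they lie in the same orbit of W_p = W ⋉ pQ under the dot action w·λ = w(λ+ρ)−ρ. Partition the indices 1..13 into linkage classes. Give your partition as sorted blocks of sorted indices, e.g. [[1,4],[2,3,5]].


C ↔ A_4 under row/col permutation; |W(A_4)| = 120.

W_17-reps of the 13 weights in Ā_17 (same 4-coord order as C):

    λ_1 → (0, 0, 1, 4)
    λ_2 → (0, 2, 7, 1)
    λ_3 → (1, 5, 3, 1)
    λ_4 → (0, 0, 1, 4)
    λ_5 → (0, 0, 1, 4)
    λ_6 → (1, 5, 3, 1)
    λ_7 → (0, 2, 7, 1)
    λ_8 → (4, 4, 1, 8)
    λ_9 → (0, 2, 7, 1)
    λ_10 → (0, 0, 1, 4)
    λ_11 → (1, 5, 3, 1)
    λ_12 → (0, 2, 7, 1)
    λ_13 → (2, 7, 5, 1)

5 distinct reps among the 13 weights ⇒ 5 W_17-linkage classes:

[[1, 4, 5, 10], [2, 7, 9, 12], [3, 6, 11], [8], [13]]


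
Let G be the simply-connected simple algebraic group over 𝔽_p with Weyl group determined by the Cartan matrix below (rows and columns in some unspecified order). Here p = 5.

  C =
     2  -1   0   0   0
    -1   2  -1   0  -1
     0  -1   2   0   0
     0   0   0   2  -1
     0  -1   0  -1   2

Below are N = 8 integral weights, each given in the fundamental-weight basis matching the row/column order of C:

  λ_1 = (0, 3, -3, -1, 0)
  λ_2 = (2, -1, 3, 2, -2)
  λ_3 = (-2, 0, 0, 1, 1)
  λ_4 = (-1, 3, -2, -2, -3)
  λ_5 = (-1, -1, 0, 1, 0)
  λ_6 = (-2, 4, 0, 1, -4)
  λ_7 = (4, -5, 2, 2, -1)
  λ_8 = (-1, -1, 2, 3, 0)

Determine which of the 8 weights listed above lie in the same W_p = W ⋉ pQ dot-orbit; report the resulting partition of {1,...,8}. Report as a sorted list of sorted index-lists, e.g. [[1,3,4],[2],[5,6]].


C ↔ D_5 under row/col permutation; |W(D_5)| = 1920.

Each λ_j+ρ reduced to Ā_5; 5-tuples below use C's row order:

  λ_1 → (0, 0, 1, 2, 1) · λ_2 → (1, 1, 0, 1, 0) · λ_3 → (0, 1, 0, 1, 0) · λ_4 → (0, 0, 1, 2, 1) · λ_5 → (0, 0, 1, 2, 1) · λ_6 → (0, 1, 0, 1, 0) · λ_7 → (0, 1, 0, 1, 0) · λ_8 → (3, 0, 0, 1, 0)

The 8 indices split into 4 linkage classes (same alcove rep ⇔ same W_5-dot-orbit):

[[1, 4, 5], [2], [3, 6, 7], [8]]


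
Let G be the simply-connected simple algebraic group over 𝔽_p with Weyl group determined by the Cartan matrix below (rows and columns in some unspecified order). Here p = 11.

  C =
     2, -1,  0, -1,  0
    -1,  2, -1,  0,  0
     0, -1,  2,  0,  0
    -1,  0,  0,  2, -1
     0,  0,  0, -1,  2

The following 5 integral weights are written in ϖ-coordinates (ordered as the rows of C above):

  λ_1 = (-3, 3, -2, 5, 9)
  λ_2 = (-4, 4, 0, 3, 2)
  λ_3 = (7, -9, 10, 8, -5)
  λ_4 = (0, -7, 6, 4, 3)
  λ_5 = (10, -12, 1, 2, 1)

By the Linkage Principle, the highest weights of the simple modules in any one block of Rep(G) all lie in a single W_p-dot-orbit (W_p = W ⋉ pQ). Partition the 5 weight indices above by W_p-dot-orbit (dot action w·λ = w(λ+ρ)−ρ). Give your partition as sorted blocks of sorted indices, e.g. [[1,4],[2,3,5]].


Cartan matrix: type A_5 (|W|=720); un-permuting the 5 rows.

Alcove-folded reps (p=11, 5 weights, presented ϖ-order):

  λ_1+ρ ↦ (3, 2, 1, 1, 3)
  λ_2+ρ ↦ (3, 2, 1, 1, 3)
  λ_3+ρ ↦ (0, 2, 4, 0, 3)
  λ_4+ρ ↦ (5, 1, 1, 0, 4)
  λ_5+ρ ↦ (0, 2, 4, 0, 3)

These 5 weights hit 3 W_11-dot-orbits; sizes (2, 2, 1):

[[1, 2], [3, 5], [4]]


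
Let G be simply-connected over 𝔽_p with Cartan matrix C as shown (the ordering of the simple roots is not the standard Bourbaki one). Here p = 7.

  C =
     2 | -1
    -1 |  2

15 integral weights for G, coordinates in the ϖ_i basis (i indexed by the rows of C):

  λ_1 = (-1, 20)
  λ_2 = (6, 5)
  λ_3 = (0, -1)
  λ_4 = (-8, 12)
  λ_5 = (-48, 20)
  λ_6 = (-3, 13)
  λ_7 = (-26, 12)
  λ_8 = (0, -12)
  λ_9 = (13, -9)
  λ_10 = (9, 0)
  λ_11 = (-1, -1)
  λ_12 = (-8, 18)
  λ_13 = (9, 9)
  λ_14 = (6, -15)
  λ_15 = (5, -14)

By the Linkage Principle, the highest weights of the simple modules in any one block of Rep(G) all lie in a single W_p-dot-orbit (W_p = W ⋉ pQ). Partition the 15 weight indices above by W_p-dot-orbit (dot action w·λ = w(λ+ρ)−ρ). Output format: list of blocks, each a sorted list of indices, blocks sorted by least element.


Dynkin diagram of C (from the 2 off-diagonal −1 entries): A_2.

λ_j+ρ reflected into Ā_7 (⟨·,θ^∨⟩≤7); 2-tuples as given:

  λ_1 → (0, 0);  λ_2 → (1, 0);  λ_3 → (1, 0);  λ_4 → (1, 0);  λ_5 → (0, 5);  λ_6 → (5, 0);  λ_7 → (2, 1);  λ_8 → (3, 3);  λ_9 → (1, 0);  λ_10 → (3, 3);  λ_11 → (0, 0);  λ_12 → (0, 5);  λ_13 → (3, 3);  λ_14 → (0, 0);  λ_15 → (1, 0)

These 15 weights hit 6 W_7-dot-orbits; sizes (3, 5, 2, 1, 1, 3):

[[1, 11, 14], [2, 3, 4, 9, 15], [5, 12], [6], [7], [8, 10, 13]]


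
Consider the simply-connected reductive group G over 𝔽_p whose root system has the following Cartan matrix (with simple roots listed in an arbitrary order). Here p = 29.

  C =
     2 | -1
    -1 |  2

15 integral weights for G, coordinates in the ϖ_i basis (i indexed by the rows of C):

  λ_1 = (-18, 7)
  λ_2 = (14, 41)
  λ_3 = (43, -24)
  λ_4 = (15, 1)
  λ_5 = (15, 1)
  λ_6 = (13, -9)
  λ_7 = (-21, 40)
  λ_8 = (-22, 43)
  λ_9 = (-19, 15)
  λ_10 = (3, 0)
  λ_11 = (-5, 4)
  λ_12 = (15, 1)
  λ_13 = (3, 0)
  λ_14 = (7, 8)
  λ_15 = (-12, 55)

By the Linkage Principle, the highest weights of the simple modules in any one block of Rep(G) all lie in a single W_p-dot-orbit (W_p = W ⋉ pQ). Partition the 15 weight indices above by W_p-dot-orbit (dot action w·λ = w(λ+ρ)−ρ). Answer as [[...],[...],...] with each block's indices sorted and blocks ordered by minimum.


Type A_2, rank 2, |W|=6; reorder rows/cols to standard.

Folding the 15 weights λ_j+ρ into Ā_29 (reps in the given 2-coord order):

  λ_1 → (8, 9);  λ_2 → (13, 1);  λ_3 → (6, 8);  λ_4 → (16, 2);  λ_5 → (16, 2);  λ_6 → (6, 8);  λ_7 → (8, 9);  λ_8 → (6, 8);  λ_9 → (16, 2);  λ_10 → (4, 1);  λ_11 → (4, 1);  λ_12 → (16, 2);  λ_13 → (4, 1);  λ_14 → (8, 9);  λ_15 → (16, 2)

5 distinct reps among the 15 weights ⇒ 5 W_29-linkage classes:

[[1, 7, 14], [2], [3, 6, 8], [4, 5, 9, 12, 15], [10, 11, 13]]


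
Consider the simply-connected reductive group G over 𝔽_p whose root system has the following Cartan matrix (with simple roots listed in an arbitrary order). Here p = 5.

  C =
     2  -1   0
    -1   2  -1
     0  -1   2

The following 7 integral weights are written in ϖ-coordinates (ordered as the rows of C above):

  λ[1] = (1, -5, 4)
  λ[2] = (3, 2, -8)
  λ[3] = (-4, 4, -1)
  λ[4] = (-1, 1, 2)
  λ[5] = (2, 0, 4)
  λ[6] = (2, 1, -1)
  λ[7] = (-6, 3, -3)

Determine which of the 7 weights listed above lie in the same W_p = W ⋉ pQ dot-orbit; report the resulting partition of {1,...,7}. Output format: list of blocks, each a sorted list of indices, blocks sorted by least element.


A_3 Cartan matrix, 3 simple roots permuted; ρ=(1,1,1).

W_5-reps of the 7 weights in Ā_5 (same 3-coord order as C):

  λ_1+ρ ↦ (2, 2, 1);  λ_2+ρ ↦ (2, 2, 1);  λ_3+ρ ↦ (3, 2, 0);  λ_4+ρ ↦ (0, 2, 3);  λ_5+ρ ↦ (1, 0, 1);  λ_6+ρ ↦ (3, 2, 0);  λ_7+ρ ↦ (2, 2, 1)

Linkage partition of the 7 weights (4 classes, p=5):

[[1, 2, 7], [3, 6], [4], [5]]


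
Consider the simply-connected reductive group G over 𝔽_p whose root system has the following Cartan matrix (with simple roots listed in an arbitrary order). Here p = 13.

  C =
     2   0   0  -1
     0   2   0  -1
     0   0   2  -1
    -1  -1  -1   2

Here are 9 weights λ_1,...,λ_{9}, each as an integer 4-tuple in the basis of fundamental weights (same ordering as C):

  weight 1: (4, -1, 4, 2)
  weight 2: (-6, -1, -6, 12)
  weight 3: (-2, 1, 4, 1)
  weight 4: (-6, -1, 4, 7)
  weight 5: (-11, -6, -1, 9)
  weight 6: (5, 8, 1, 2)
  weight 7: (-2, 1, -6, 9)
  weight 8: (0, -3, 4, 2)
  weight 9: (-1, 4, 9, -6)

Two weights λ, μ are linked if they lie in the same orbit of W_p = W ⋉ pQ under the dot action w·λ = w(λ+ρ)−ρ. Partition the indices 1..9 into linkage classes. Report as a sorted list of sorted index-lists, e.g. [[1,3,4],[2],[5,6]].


Dynkin diagram of C (from the 6 off-diagonal −1 entries): D_4.

W_13-reps of the 9 weights in Ā_13 (same 4-coord order as C):

  [1] (5, 0, 5, 0)
  [2] (5, 0, 5, 0)
  [3] (1, 2, 5, 1)
  [4] (5, 0, 5, 0)
  [5] (5, 0, 5, 0)
  [6] (1, 2, 5, 1)
  [7] (1, 2, 5, 1)
  [8] (1, 2, 5, 1)
  [9] (5, 0, 5, 0)

2 distinct reps among the 9 weights ⇒ 2 W_13-linkage classes:

[[1, 2, 4, 5, 9], [3, 6, 7, 8]]


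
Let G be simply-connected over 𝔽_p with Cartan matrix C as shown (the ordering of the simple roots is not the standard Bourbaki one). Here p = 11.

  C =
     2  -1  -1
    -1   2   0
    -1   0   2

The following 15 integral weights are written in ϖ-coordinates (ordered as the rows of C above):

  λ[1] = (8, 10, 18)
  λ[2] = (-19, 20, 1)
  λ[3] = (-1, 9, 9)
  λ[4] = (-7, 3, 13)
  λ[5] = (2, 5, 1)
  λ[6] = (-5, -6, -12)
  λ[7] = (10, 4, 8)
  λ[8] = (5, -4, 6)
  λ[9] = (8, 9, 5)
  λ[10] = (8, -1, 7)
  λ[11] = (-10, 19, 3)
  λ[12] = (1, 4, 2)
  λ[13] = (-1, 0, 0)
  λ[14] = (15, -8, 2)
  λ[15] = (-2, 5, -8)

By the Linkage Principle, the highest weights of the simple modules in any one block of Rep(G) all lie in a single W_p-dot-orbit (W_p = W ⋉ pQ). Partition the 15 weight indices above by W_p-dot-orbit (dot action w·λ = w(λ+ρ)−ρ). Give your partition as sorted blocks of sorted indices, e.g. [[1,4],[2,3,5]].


Type A_3, rank 3, |W|=24; reorder rows/cols to standard.

Alcove-folded reps (p=11, 15 weights, presented ϖ-order):

    1: (3, 6, 2)
    2: (5, 2, 1)
    3: (0, 1, 1)
    4: (3, 1, 5)
    5: (3, 6, 2)
    6: (0, 2, 4)
    7: (3, 6, 2)
    8: (3, 1, 5)
    9: (3, 1, 5)
    10: (3, 6, 2)
    11: (0, 2, 4)
    12: (2, 5, 3)
    13: (0, 1, 1)
    14: (3, 1, 5)
    15: (5, 2, 1)

The 15 indices split into 6 linkage classes (same alcove rep ⇔ same W_11-dot-orbit):

[[1, 5, 7, 10], [2, 15], [3, 13], [4, 8, 9, 14], [6, 11], [12]]


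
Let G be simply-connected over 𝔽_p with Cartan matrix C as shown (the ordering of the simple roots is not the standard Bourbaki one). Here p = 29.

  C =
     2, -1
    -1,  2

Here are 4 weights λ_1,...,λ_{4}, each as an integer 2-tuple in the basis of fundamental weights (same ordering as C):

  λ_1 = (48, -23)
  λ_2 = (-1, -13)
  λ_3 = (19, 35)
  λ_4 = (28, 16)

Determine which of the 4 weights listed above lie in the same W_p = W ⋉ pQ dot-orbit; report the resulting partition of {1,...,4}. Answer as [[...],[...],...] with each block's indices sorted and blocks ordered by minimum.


Dynkin diagram of C (from the 2 off-diagonal −1 entries): A_2.

Alcove-folded reps (p=29, 4 weights, presented ϖ-order):

  λ_1 → (7, 2);  λ_2 → (12, 0);  λ_3 → (7, 2);  λ_4 → (12, 0)

The 4 indices split into 2 linkage classes (same alcove rep ⇔ same W_29-dot-orbit):

[[1, 3], [2, 4]]


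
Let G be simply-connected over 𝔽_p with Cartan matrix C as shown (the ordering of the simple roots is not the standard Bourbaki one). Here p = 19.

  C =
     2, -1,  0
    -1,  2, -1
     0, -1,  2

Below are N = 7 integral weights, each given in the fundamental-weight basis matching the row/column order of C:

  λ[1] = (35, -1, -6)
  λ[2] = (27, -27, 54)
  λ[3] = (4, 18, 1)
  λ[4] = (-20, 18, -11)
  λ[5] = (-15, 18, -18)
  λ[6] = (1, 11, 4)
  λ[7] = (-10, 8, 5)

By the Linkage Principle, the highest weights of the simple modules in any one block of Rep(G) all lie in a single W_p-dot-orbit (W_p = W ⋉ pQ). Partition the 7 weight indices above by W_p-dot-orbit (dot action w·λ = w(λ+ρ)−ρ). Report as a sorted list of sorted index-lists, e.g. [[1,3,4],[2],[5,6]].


Dynkin diagram of C (from the 4 off-diagonal −1 entries): A_3.

λ_j+ρ reflected into Ā_19 (⟨·,θ^∨⟩≤19); 3-tuples as given:

    [1] (2, 12, 5)
    [2] (0, 2, 7)
    [3] (2, 12, 5)
    [4] (9, 10, 0)
    [5] (2, 12, 5)
    [6] (2, 12, 5)
    [7] (9, 0, 6)

These 7 weights hit 4 W_19-dot-orbits; sizes (4, 1, 1, 1):

[[1, 3, 5, 6], [2], [4], [7]]


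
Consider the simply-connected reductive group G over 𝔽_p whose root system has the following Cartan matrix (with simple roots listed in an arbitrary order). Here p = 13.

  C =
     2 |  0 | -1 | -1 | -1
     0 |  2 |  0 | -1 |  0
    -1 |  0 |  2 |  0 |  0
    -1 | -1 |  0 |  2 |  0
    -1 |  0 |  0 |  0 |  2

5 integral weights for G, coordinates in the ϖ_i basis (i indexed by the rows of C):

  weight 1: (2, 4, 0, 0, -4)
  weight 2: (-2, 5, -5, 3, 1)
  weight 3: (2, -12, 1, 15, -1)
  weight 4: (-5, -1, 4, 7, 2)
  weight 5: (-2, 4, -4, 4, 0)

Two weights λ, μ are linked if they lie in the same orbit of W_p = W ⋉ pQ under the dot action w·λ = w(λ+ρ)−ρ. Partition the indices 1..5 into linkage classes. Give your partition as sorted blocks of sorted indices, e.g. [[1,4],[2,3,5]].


D_5 Cartan matrix, 5 simple roots permuted; ρ=(1,1,1,1,1).

Ā_13 reps of the 5 weights (D_5, coords as presented):

    [1] (0, 5, 1, 1, 3)
    [2] (0, 5, 1, 1, 3)
    [3] (3, 3, 0, 0, 2)
    [4] (3, 0, 1, 1, 1)
    [5] (0, 5, 1, 1, 3)

Linkage partition of the 5 weights (3 classes, p=13):

[[1, 2, 5], [3], [4]]


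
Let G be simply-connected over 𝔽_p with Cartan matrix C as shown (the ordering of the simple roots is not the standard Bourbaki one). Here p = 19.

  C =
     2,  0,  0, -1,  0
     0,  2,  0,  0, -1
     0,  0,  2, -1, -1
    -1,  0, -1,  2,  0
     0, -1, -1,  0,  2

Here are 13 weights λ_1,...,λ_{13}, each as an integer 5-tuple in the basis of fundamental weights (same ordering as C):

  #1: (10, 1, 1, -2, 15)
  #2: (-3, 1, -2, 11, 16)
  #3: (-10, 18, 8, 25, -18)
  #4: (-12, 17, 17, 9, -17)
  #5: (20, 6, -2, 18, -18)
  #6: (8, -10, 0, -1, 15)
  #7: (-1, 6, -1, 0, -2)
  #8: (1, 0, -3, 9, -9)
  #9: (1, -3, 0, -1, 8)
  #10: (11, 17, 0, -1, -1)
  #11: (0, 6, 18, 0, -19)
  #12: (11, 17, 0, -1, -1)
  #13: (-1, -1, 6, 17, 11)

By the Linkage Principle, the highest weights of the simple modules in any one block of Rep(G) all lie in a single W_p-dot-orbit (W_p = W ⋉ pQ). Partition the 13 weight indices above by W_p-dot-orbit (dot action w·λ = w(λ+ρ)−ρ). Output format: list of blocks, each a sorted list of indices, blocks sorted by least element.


A_5 Cartan matrix, 5 simple roots permuted; ρ=(1,1,1,1,1).

W_19-reps of the 13 weights in Ā_19 (same 5-coord order as C):

  λ_1+ρ ↦ (1, 9, 1, 0, 7)
  λ_2+ρ ↦ (2, 2, 1, 0, 7)
  λ_3+ρ ↦ (2, 2, 1, 0, 7)
  λ_4+ρ ↦ (1, 9, 1, 0, 7)
  λ_5+ρ ↦ (1, 9, 1, 0, 7)
  λ_6+ρ ↦ (2, 2, 1, 0, 7)
  λ_7+ρ ↦ (0, 6, 1, 0, 0)
  λ_8+ρ ↦ (2, 2, 1, 0, 7)
  λ_9+ρ ↦ (2, 2, 1, 0, 7)
  λ_10+ρ ↦ (0, 6, 1, 0, 0)
  λ_11+ρ ↦ (1, 9, 1, 0, 7)
  λ_12+ρ ↦ (0, 6, 1, 0, 0)
  λ_13+ρ ↦ (0, 6, 1, 0, 0)

These 13 weights hit 3 W_19-dot-orbits; sizes (4, 5, 4):

[[1, 4, 5, 11], [2, 3, 6, 8, 9], [7, 10, 12, 13]]


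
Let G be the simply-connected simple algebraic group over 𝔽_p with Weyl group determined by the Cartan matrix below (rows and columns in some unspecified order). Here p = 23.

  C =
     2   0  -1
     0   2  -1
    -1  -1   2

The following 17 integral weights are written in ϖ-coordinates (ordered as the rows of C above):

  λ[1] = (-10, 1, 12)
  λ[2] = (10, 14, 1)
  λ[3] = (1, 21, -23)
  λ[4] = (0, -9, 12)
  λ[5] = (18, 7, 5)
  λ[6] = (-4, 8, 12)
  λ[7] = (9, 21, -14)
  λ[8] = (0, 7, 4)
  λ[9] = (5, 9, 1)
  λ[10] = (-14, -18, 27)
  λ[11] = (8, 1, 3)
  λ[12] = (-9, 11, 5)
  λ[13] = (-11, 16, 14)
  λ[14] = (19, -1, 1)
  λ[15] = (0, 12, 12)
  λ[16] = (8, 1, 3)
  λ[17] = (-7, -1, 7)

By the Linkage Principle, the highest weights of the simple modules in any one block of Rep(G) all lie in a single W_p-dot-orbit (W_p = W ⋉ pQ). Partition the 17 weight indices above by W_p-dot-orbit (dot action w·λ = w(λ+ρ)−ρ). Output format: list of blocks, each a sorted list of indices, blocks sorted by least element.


Cartan matrix: type A_3 (|W|=24); un-permuting the 3 rows.

λ_j+ρ reflected into Ā_23 (⟨·,θ^∨⟩≤23); 3-tuples as given:

    1: (9, 2, 4)
    2: (6, 10, 2)
    3: (20, 0, 2)
    4: (1, 8, 5)
    5: (9, 2, 4)
    6: (3, 9, 10)
    7: (3, 9, 10)
    8: (1, 8, 5)
    9: (6, 10, 2)
    10: (6, 10, 2)
    11: (9, 2, 4)
    12: (6, 10, 2)
    13: (1, 8, 5)
    14: (20, 0, 2)
    15: (3, 9, 10)
    16: (9, 2, 4)
    17: (6, 0, 2)

Partition of {1..17} into 6 W_23-dot-orbits:

[[1, 5, 11, 16], [2, 9, 10, 12], [3, 14], [4, 8, 13], [6, 7, 15], [17]]


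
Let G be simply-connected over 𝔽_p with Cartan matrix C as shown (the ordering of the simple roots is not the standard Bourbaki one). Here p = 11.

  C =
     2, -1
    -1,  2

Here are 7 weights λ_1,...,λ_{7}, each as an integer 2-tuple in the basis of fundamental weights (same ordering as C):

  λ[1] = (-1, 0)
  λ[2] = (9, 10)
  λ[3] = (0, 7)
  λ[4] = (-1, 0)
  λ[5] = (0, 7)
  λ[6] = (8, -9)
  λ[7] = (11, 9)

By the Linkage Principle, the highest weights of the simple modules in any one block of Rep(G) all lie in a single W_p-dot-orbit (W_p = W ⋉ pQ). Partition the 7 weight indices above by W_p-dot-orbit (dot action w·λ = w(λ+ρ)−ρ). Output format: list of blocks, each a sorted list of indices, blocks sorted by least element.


Dynkin diagram of C (from the 2 off-diagonal −1 entries): A_2.

Alcove-folded reps (p=11, 7 weights, presented ϖ-order):

  λ_1 → (0, 1)
  λ_2 → (0, 1)
  λ_3 → (1, 8)
  λ_4 → (0, 1)
  λ_5 → (1, 8)
  λ_6 → (1, 8)
  λ_7 → (0, 1)

Linkage partition of the 7 weights (2 classes, p=11):

[[1, 2, 4, 7], [3, 5, 6]]


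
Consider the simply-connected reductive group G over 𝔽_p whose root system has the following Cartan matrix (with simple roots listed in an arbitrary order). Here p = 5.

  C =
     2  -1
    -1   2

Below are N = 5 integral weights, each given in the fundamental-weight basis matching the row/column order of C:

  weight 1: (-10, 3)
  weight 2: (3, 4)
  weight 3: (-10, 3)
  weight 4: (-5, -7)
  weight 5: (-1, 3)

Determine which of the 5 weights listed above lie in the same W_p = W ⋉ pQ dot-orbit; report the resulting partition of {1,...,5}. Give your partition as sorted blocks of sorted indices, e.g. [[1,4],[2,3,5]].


Root system A_2: the 2×2 matrix C matches after relabeling.

Ā_5 reps of the 5 weights (A_2, coords as presented):

  1: (0, 1) · 2: (0, 1) · 3: (0, 1) · 4: (0, 1) · 5: (0, 4)

The 5 indices split into 2 linkage classes (same alcove rep ⇔ same W_5-dot-orbit):

[[1, 2, 3, 4], [5]]


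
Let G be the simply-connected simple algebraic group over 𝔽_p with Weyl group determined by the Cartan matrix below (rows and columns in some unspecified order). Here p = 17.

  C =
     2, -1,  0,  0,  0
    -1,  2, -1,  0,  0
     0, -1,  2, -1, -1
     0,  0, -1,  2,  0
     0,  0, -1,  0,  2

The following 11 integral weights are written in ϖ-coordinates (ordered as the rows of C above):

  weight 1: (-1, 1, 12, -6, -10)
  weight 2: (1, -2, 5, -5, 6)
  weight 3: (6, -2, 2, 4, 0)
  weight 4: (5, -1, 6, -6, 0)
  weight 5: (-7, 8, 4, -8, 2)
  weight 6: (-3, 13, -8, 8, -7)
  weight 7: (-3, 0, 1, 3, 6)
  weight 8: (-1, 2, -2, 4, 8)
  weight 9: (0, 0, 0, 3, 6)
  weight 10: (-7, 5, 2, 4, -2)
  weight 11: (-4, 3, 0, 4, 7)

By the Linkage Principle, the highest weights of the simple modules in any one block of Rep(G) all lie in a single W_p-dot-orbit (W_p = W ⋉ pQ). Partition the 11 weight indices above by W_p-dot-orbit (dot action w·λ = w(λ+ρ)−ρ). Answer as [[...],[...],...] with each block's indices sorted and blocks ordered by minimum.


C ↔ D_5 under row/col permutation; |W(D_5)| = 1920.

W_17-reps of the 11 weights in Ā_17 (same 5-coord order as C):

    λ_1 → (0, 1, 1, 4, 8)
    λ_2 → (1, 1, 1, 4, 7)
    λ_3 → (6, 0, 2, 5, 1)
    λ_4 → (6, 0, 2, 5, 1)
    λ_5 → (6, 0, 2, 5, 1)
    λ_6 → (1, 1, 1, 4, 7)
    λ_7 → (1, 1, 1, 4, 7)
    λ_8 → (0, 1, 1, 4, 8)
    λ_9 → (1, 1, 1, 4, 7)
    λ_10 → (6, 0, 2, 5, 1)
    λ_11 → (1, 1, 1, 4, 7)

Grouping the 11 weights by Ā_17-representative: 3 linkage classes.

[[1, 8], [2, 6, 7, 9, 11], [3, 4, 5, 10]]


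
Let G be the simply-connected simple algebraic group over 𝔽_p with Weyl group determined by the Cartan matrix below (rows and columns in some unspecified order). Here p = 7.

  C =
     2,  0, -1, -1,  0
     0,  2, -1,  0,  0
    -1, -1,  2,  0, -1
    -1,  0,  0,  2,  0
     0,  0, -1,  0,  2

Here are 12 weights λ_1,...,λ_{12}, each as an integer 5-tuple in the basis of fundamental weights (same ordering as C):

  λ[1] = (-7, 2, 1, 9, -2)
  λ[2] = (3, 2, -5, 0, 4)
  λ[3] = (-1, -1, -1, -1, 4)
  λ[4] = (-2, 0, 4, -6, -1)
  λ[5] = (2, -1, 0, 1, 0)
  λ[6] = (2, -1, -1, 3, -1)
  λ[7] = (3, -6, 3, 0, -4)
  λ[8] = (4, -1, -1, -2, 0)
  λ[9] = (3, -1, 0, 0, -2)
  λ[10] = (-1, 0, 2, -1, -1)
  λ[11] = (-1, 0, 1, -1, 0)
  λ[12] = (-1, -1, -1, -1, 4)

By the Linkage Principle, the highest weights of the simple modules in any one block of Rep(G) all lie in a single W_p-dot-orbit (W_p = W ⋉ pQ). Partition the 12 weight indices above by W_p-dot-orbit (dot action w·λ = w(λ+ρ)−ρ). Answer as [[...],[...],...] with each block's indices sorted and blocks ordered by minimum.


Dynkin diagram of C (from the 8 off-diagonal −1 entries): D_5.

Folding the 12 weights λ_j+ρ into Ā_7 (reps in the given 5-coord order):

  λ_1+ρ ↦ (1, 1, 1, 1, 1) · λ_2+ρ ↦ (1, 1, 1, 1, 1) · λ_3+ρ ↦ (0, 0, 0, 0, 5) · λ_4+ρ ↦ (1, 0, 0, 1, 1) · λ_5+ρ ↦ (1, 0, 0, 1, 1) · λ_6+ρ ↦ (0, 0, 0, 4, 0) · λ_7+ρ ↦ (1, 1, 1, 1, 1) · λ_8+ρ ↦ (1, 0, 0, 1, 1) · λ_9+ρ ↦ (1, 0, 0, 1, 1) · λ_10+ρ ↦ (0, 1, 3, 0, 0) · λ_11+ρ ↦ (0, 1, 2, 0, 1) · λ_12+ρ ↦ (0, 0, 0, 0, 5)

The 12 indices split into 6 linkage classes (same alcove rep ⇔ same W_7-dot-orbit):

[[1, 2, 7], [3, 12], [4, 5, 8, 9], [6], [10], [11]]


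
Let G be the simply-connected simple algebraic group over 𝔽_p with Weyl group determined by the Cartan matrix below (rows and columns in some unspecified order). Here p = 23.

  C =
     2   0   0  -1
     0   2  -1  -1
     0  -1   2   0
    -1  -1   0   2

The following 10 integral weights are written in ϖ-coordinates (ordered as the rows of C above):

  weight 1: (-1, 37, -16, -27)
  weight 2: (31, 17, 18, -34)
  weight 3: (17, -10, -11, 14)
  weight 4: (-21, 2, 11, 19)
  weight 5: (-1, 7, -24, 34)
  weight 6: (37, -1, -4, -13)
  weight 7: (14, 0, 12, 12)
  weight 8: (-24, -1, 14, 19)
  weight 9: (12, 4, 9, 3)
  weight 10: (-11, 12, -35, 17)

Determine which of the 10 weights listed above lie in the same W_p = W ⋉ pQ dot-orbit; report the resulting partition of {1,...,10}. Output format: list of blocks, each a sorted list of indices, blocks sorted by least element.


Type A_4, rank 4, |W|=120; reorder rows/cols to standard.

Alcove-folded reps (p=23, 10 weights, presented ϖ-order):

    1: (8, 3, 0, 0)
    2: (4, 5, 1, 4)
    3: (4, 5, 1, 4)
    4: (8, 3, 0, 0)
    5: (8, 3, 0, 0)
    6: (8, 3, 0, 0)
    7: (4, 5, 1, 4)
    8: (8, 3, 0, 0)
    9: (4, 5, 1, 4)
    10: (8, 8, 2, 2)

Partition of {1..10} into 3 W_23-dot-orbits:

[[1, 4, 5, 6, 8], [2, 3, 7, 9], [10]]


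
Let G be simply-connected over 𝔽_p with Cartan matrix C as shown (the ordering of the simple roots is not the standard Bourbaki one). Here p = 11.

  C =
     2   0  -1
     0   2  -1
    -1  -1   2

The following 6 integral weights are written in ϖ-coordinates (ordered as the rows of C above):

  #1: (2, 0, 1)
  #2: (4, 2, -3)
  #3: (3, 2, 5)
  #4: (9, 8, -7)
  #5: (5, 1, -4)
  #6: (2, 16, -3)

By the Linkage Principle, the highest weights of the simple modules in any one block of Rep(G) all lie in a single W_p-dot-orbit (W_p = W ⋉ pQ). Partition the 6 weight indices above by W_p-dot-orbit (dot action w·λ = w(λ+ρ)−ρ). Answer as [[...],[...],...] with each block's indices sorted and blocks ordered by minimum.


Root system A_3: the 3×3 matrix C matches after relabeling.

Alcove-folded reps (p=11, 6 weights, presented ϖ-order):

    λ_1 → (3, 1, 2)
    λ_2 → (3, 1, 2)
    λ_3 → (2, 1, 6)
    λ_4 → (2, 1, 6)
    λ_5 → (3, 1, 2)
    λ_6 → (2, 4, 4)

Partition of {1..6} into 3 W_11-dot-orbits:

[[1, 2, 5], [3, 4], [6]]


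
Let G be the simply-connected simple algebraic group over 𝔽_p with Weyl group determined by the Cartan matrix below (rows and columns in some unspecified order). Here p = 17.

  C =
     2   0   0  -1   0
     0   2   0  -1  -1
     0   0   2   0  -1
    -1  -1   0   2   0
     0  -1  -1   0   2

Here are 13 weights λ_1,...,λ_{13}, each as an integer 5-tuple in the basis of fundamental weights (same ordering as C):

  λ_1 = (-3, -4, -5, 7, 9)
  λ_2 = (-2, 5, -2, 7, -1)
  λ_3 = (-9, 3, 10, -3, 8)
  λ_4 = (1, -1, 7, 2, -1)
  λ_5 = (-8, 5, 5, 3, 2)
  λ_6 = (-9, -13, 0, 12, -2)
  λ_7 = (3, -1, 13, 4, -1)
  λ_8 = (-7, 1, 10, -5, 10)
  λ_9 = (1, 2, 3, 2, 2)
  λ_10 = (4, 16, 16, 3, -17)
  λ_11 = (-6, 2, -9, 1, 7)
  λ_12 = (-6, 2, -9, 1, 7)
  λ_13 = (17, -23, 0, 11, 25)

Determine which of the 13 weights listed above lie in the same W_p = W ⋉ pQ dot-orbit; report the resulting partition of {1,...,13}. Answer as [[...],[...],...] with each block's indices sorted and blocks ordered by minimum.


Type A_5, rank 5, |W|=720; reorder rows/cols to standard.

Each λ_j+ρ reduced to Ā_17; 5-tuples below use C's row order:

    λ_1+ρ ↦ (2, 3, 4, 3, 3)
    λ_2+ρ ↦ (1, 5, 0, 7, 1)
    λ_3+ρ ↦ (2, 3, 4, 3, 3)
    λ_4+ρ ↦ (2, 0, 8, 3, 0)
    λ_5+ρ ↦ (2, 3, 4, 3, 3)
    λ_6+ρ ↦ (0, 0, 5, 1, 7)
    λ_7+ρ ↦ (2, 0, 8, 3, 0)
    λ_8+ρ ↦ (2, 3, 4, 3, 3)
    λ_9+ρ ↦ (2, 3, 4, 3, 3)
    λ_10+ρ ↦ (0, 0, 5, 1, 7)
    λ_11+ρ ↦ (2, 0, 8, 3, 0)
    λ_12+ρ ↦ (2, 0, 8, 3, 0)
    λ_13+ρ ↦ (0, 0, 5, 1, 7)

Partition of {1..13} into 4 W_17-dot-orbits:

[[1, 3, 5, 8, 9], [2], [4, 7, 11, 12], [6, 10, 13]]


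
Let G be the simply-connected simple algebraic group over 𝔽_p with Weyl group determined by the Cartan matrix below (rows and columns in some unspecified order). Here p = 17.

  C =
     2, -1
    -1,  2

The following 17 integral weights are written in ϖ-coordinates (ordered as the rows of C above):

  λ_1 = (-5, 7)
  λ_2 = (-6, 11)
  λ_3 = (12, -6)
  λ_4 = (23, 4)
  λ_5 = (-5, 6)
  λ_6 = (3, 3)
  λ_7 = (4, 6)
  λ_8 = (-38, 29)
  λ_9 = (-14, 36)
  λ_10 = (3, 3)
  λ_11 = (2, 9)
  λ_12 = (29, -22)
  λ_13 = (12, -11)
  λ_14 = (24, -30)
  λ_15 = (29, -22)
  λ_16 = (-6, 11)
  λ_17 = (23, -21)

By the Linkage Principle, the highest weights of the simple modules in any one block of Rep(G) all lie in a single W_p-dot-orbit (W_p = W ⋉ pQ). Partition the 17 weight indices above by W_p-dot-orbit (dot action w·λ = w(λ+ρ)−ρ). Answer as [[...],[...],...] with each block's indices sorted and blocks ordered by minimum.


Cartan matrix: type A_2 (|W|=6); un-permuting the 2 rows.

λ_j+ρ reflected into Ā_17 (⟨·,θ^∨⟩≤17); 2-tuples as given:

  λ_1 → (4, 4);  λ_2 → (5, 7);  λ_3 → (8, 5);  λ_4 → (5, 7);  λ_5 → (4, 3);  λ_6 → (4, 4);  λ_7 → (5, 7);  λ_8 → (3, 10);  λ_9 → (4, 3);  λ_10 → (4, 4);  λ_11 → (3, 10);  λ_12 → (4, 4);  λ_13 → (3, 10);  λ_14 → (8, 5);  λ_15 → (4, 4);  λ_16 → (5, 7);  λ_17 → (3, 10)

Partition of {1..17} into 5 W_17-dot-orbits:

[[1, 6, 10, 12, 15], [2, 4, 7, 16], [3, 14], [5, 9], [8, 11, 13, 17]]


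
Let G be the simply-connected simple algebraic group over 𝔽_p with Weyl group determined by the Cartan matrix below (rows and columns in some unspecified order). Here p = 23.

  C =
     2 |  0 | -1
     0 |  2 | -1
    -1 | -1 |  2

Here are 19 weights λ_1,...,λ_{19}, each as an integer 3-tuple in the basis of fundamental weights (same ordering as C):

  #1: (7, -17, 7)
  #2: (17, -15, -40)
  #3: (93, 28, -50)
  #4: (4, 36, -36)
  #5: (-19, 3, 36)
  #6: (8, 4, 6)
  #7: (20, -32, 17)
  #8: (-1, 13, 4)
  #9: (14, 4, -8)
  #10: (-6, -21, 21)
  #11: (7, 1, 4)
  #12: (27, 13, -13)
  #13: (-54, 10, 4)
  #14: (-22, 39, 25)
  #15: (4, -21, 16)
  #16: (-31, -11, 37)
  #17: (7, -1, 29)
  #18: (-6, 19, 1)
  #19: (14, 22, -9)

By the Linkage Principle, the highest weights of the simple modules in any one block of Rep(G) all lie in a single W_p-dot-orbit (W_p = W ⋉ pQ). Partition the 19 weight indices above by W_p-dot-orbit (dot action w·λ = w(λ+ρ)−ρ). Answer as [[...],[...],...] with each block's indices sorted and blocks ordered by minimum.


A_3 Cartan matrix, 3 simple roots permuted; ρ=(1,1,1).

Alcove-folded reps (p=23, 19 weights, presented ϖ-order):

  1: (0, 8, 8);  2: (9, 5, 7);  3: (2, 17, 3);  4: (9, 5, 7);  5: (0, 14, 5);  6: (9, 5, 7);  7: (8, 2, 5);  8: (0, 14, 5);  9: (8, 2, 5);  10: (2, 17, 3);  11: (8, 2, 5);  12: (9, 5, 7);  13: (9, 5, 7);  14: (2, 17, 3);  15: (2, 17, 3);  16: (8, 2, 5);  17: (0, 8, 8);  18: (2, 17, 3);  19: (0, 8, 8)

Grouping the 19 weights by Ā_23-representative: 5 linkage classes.

[[1, 17, 19], [2, 4, 6, 12, 13], [3, 10, 14, 15, 18], [5, 8], [7, 9, 11, 16]]


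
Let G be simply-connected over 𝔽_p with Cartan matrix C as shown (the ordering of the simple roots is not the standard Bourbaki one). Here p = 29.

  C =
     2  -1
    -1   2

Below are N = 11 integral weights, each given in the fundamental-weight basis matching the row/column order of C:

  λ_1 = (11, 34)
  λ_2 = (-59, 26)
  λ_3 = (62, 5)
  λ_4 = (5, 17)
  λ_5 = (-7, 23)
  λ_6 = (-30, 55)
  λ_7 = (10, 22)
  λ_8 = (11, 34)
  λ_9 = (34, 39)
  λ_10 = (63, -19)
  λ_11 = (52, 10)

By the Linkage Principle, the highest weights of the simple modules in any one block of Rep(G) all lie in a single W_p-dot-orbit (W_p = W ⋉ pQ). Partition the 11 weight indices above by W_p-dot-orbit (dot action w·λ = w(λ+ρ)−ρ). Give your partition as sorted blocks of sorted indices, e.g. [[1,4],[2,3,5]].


Cartan matrix: type A_2 (|W|=6); un-permuting the 2 rows.

Ā_29 reps of the 11 weights (A_2, coords as presented):

    λ_1 → (6, 11)
    λ_2 → (2, 0)
    λ_3 → (6, 18)
    λ_4 → (6, 18)
    λ_5 → (6, 18)
    λ_6 → (2, 0)
    λ_7 → (6, 18)
    λ_8 → (6, 11)
    λ_9 → (6, 11)
    λ_10 → (6, 11)
    λ_11 → (6, 18)

3 distinct reps among the 11 weights ⇒ 3 W_29-linkage classes:

[[1, 8, 9, 10], [2, 6], [3, 4, 5, 7, 11]]


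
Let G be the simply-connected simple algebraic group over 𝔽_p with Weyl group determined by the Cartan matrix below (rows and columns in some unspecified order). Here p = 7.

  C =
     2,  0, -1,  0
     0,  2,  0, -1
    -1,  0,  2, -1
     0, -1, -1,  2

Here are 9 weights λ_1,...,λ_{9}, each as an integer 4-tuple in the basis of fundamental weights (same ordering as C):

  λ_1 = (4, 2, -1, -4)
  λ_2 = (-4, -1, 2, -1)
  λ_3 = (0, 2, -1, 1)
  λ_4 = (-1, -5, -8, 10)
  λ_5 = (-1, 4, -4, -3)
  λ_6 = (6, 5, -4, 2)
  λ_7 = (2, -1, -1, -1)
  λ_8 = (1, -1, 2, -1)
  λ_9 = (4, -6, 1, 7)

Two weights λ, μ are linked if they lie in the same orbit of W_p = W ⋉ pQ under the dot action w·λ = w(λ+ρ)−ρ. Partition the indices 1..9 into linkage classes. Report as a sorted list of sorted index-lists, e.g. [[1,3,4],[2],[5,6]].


Cartan matrix: type A_4 (|W|=120); un-permuting the 4 rows.

W_7-reps of the 9 weights in Ā_7 (same 4-coord order as C):

  1: (2, 0, 3, 0);  2: (3, 0, 0, 0);  3: (1, 3, 0, 2);  4: (3, 0, 0, 0);  5: (2, 0, 3, 0);  6: (2, 0, 1, 0);  7: (3, 0, 0, 0);  8: (2, 0, 3, 0);  9: (2, 2, 0, 1)

5 distinct reps among the 9 weights ⇒ 5 W_7-linkage classes:

[[1, 5, 8], [2, 4, 7], [3], [6], [9]]
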